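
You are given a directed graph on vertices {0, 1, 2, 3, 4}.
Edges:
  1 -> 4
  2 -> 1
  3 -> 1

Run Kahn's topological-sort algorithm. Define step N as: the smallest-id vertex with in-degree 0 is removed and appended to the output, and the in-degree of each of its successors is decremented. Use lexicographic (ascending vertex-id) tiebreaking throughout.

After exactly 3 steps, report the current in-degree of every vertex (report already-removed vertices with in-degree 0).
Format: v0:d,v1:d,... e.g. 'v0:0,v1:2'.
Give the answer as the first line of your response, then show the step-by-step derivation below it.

v0:0,v1:0,v2:0,v3:0,v4:1

step 1: output 0; order=[0]; indeg=(0,2,0,0,1)
step 2: output 2; order=[0,2]; indeg=(0,1,0,0,1)
step 3: output 3; order=[0,2,3]; indeg=(0,0,0,0,1)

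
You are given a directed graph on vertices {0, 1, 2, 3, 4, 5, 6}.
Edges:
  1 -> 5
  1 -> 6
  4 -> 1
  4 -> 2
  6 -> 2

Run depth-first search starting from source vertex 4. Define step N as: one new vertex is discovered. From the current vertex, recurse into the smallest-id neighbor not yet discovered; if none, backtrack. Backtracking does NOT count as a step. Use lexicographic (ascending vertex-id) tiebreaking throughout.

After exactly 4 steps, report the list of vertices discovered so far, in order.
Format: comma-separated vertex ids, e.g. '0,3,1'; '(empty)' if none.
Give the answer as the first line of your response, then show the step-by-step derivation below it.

4,1,5,6

step 1: discover 4; path=4; order=4
step 2: discover 1; path=4>1; order=4,1
step 3: discover 5; path=4>1>5; order=4,1,5
step 4: discover 6; path=4>1>6; order=4,1,5,6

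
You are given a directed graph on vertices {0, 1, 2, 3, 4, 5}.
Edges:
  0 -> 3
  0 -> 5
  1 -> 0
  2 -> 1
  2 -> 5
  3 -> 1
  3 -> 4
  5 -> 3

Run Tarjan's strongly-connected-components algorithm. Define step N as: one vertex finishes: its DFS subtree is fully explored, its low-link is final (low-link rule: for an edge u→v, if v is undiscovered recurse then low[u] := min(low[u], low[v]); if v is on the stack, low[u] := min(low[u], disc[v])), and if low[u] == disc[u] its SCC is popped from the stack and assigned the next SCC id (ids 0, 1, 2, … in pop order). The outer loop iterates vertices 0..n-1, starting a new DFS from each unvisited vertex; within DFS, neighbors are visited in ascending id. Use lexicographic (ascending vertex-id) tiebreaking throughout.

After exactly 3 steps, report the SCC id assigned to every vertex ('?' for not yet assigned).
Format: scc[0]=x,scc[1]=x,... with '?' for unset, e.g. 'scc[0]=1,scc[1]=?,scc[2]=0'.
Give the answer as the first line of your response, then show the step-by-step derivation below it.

scc[0]=?,scc[1]=?,scc[2]=?,scc[3]=?,scc[4]=0,scc[5]=?

step 1: low=(low[0]=0,low[1]=0,low[2]=?,low[3]=1,low[4]=?,low[5]=?); scc=(scc[0]=?,scc[1]=?,scc[2]=?,scc[3]=?,scc[4]=?,scc[5]=?)
step 2: low=(low[0]=0,low[1]=0,low[2]=?,low[3]=0,low[4]=3,low[5]=?); scc=(scc[0]=?,scc[1]=?,scc[2]=?,scc[3]=?,scc[4]=0,scc[5]=?)
step 3: low=(low[0]=0,low[1]=0,low[2]=?,low[3]=0,low[4]=3,low[5]=?); scc=(scc[0]=?,scc[1]=?,scc[2]=?,scc[3]=?,scc[4]=0,scc[5]=?)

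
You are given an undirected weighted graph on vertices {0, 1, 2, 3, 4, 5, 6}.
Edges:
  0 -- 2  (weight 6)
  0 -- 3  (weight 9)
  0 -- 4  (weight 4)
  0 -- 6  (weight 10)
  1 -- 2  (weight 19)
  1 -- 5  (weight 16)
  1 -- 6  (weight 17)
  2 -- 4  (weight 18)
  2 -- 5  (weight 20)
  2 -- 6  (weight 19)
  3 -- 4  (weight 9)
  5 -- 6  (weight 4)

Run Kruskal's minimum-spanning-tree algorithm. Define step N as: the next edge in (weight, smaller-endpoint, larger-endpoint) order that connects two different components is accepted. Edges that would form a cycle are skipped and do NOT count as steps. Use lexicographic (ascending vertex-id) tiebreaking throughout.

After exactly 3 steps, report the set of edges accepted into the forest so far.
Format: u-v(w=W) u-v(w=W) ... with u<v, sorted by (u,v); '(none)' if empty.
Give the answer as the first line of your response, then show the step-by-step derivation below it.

0-2(w=6) 0-4(w=4) 5-6(w=4)

step 1: add edge 0-4 (w=4); MST = {0-4(w=4)}
step 2: add edge 5-6 (w=4); MST = {0-4(w=4) 5-6(w=4)}
step 3: add edge 0-2 (w=6); MST = {0-2(w=6) 0-4(w=4) 5-6(w=4)}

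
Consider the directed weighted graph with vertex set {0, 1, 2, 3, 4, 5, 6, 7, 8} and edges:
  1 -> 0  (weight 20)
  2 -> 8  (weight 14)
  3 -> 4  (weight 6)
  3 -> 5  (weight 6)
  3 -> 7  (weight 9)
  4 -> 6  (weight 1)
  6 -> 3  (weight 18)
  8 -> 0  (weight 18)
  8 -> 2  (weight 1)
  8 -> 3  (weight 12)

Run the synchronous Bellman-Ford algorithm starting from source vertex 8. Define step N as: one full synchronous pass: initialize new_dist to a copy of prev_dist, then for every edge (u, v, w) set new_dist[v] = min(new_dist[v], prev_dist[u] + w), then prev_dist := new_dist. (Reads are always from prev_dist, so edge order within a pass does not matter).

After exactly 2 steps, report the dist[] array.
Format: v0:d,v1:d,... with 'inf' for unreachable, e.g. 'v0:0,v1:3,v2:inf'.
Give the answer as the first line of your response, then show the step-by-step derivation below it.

v0:18,v1:inf,v2:1,v3:12,v4:18,v5:18,v6:inf,v7:21,v8:0

step 1: dist = v0:18,v1:inf,v2:1,v3:12,v4:inf,v5:inf,v6:inf,v7:inf,v8:0
step 2: dist = v0:18,v1:inf,v2:1,v3:12,v4:18,v5:18,v6:inf,v7:21,v8:0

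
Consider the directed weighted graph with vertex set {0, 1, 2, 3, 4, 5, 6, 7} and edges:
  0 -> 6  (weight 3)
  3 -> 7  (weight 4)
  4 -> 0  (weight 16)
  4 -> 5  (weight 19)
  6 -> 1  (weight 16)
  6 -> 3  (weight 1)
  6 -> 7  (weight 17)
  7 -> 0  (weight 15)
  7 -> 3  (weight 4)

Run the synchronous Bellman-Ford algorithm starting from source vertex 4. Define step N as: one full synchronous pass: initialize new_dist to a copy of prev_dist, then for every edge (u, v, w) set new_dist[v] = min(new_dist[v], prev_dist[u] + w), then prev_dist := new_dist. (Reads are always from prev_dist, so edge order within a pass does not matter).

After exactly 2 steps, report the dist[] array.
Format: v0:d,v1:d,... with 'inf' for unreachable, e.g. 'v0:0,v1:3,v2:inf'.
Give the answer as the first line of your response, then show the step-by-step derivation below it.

v0:16,v1:inf,v2:inf,v3:inf,v4:0,v5:19,v6:19,v7:inf

step 1: dist = v0:16,v1:inf,v2:inf,v3:inf,v4:0,v5:19,v6:inf,v7:inf
step 2: dist = v0:16,v1:inf,v2:inf,v3:inf,v4:0,v5:19,v6:19,v7:inf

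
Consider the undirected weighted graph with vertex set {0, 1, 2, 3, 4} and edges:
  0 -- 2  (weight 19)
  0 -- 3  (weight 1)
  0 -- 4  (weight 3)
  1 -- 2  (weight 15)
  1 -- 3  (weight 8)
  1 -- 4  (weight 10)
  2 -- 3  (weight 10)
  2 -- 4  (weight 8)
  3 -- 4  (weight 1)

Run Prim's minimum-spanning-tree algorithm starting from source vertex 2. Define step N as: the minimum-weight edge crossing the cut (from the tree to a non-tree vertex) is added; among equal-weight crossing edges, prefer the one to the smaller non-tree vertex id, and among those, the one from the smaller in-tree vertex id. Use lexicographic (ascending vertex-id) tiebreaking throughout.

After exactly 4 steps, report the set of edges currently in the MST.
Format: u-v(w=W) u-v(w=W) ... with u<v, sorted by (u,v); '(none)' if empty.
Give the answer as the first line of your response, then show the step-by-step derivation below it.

0-3(w=1) 1-3(w=8) 2-4(w=8) 3-4(w=1)

step 1: add edge 2-4 (w=8); MST = {2-4(w=8)}
step 2: add edge 3-4 (w=1); MST = {2-4(w=8) 3-4(w=1)}
step 3: add edge 0-3 (w=1); MST = {0-3(w=1) 2-4(w=8) 3-4(w=1)}
step 4: add edge 1-3 (w=8); MST = {0-3(w=1) 1-3(w=8) 2-4(w=8) 3-4(w=1)}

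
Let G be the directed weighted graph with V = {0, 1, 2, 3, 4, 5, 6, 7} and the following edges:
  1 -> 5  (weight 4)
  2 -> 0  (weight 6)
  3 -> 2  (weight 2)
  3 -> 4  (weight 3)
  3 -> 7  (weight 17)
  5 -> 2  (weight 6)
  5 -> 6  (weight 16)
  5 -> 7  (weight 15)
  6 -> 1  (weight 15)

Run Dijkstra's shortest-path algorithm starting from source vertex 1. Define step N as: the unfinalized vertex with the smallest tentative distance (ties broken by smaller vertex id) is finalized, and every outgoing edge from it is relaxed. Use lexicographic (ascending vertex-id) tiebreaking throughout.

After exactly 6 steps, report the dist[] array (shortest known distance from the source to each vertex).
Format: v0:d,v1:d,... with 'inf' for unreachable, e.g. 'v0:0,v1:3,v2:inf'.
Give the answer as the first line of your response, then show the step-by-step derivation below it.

v0:16,v1:0,v2:10,v3:inf,v4:inf,v5:4,v6:20,v7:19

step 1: dist = v0:inf,v1:0,v2:inf,v3:inf,v4:inf,v5:4,v6:inf,v7:inf
step 2: dist = v0:inf,v1:0,v2:10,v3:inf,v4:inf,v5:4,v6:20,v7:19
step 3: dist = v0:16,v1:0,v2:10,v3:inf,v4:inf,v5:4,v6:20,v7:19
step 4: dist = v0:16,v1:0,v2:10,v3:inf,v4:inf,v5:4,v6:20,v7:19
step 5: dist = v0:16,v1:0,v2:10,v3:inf,v4:inf,v5:4,v6:20,v7:19
step 6: dist = v0:16,v1:0,v2:10,v3:inf,v4:inf,v5:4,v6:20,v7:19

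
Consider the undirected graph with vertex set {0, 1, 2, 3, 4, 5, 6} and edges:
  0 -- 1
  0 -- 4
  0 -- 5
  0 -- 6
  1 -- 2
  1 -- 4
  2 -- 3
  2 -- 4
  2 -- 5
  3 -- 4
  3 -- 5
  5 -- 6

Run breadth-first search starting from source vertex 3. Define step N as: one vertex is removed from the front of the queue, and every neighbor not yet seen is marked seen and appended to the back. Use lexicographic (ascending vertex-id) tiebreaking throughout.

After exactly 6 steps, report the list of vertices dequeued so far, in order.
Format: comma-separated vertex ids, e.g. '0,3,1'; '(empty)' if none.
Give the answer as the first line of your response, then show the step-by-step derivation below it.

3,2,4,5,1,0

step 1: dequeue 3; queue=[2,4,5]; order=3
step 2: dequeue 2; queue=[4,5,1]; order=3,2
step 3: dequeue 4; queue=[5,1,0]; order=3,2,4
step 4: dequeue 5; queue=[1,0,6]; order=3,2,4,5
step 5: dequeue 1; queue=[0,6]; order=3,2,4,5,1
step 6: dequeue 0; queue=[6]; order=3,2,4,5,1,0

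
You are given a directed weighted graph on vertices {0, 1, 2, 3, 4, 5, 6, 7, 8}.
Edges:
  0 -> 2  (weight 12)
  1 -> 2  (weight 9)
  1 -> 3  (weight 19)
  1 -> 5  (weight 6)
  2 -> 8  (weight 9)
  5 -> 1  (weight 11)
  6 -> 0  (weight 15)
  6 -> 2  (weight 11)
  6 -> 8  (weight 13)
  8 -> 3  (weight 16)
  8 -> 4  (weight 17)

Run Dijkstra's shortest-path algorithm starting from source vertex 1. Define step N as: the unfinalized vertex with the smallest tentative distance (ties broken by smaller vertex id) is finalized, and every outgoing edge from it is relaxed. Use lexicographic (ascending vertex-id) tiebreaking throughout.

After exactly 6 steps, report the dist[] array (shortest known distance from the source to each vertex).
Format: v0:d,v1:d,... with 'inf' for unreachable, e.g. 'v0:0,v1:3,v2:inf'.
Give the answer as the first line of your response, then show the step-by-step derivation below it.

v0:inf,v1:0,v2:9,v3:19,v4:35,v5:6,v6:inf,v7:inf,v8:18

step 1: dist = v0:inf,v1:0,v2:9,v3:19,v4:inf,v5:6,v6:inf,v7:inf,v8:inf
step 2: dist = v0:inf,v1:0,v2:9,v3:19,v4:inf,v5:6,v6:inf,v7:inf,v8:inf
step 3: dist = v0:inf,v1:0,v2:9,v3:19,v4:inf,v5:6,v6:inf,v7:inf,v8:18
step 4: dist = v0:inf,v1:0,v2:9,v3:19,v4:35,v5:6,v6:inf,v7:inf,v8:18
step 5: dist = v0:inf,v1:0,v2:9,v3:19,v4:35,v5:6,v6:inf,v7:inf,v8:18
step 6: dist = v0:inf,v1:0,v2:9,v3:19,v4:35,v5:6,v6:inf,v7:inf,v8:18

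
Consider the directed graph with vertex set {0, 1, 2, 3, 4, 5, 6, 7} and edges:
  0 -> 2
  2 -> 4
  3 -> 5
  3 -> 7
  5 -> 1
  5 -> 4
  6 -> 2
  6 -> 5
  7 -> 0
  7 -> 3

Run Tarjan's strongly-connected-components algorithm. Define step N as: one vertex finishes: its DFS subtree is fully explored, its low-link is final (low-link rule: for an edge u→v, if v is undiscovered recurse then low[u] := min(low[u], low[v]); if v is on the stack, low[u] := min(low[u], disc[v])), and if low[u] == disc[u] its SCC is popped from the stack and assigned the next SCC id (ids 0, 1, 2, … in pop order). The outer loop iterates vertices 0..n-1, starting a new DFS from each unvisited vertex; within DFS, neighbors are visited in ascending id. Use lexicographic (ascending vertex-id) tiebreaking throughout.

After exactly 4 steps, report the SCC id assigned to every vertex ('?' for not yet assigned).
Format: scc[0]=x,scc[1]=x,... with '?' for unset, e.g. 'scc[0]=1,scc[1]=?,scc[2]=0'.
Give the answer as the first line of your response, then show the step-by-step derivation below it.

scc[0]=2,scc[1]=3,scc[2]=1,scc[3]=?,scc[4]=0,scc[5]=?,scc[6]=?,scc[7]=?

step 1: low=(low[0]=0,low[1]=?,low[2]=1,low[3]=?,low[4]=2,low[5]=?,low[6]=?,low[7]=?); scc=(scc[0]=?,scc[1]=?,scc[2]=?,scc[3]=?,scc[4]=0,scc[5]=?,scc[6]=?,scc[7]=?)
step 2: low=(low[0]=0,low[1]=?,low[2]=1,low[3]=?,low[4]=2,low[5]=?,low[6]=?,low[7]=?); scc=(scc[0]=?,scc[1]=?,scc[2]=1,scc[3]=?,scc[4]=0,scc[5]=?,scc[6]=?,scc[7]=?)
step 3: low=(low[0]=0,low[1]=?,low[2]=1,low[3]=?,low[4]=2,low[5]=?,low[6]=?,low[7]=?); scc=(scc[0]=2,scc[1]=?,scc[2]=1,scc[3]=?,scc[4]=0,scc[5]=?,scc[6]=?,scc[7]=?)
step 4: low=(low[0]=0,low[1]=3,low[2]=1,low[3]=?,low[4]=2,low[5]=?,low[6]=?,low[7]=?); scc=(scc[0]=2,scc[1]=3,scc[2]=1,scc[3]=?,scc[4]=0,scc[5]=?,scc[6]=?,scc[7]=?)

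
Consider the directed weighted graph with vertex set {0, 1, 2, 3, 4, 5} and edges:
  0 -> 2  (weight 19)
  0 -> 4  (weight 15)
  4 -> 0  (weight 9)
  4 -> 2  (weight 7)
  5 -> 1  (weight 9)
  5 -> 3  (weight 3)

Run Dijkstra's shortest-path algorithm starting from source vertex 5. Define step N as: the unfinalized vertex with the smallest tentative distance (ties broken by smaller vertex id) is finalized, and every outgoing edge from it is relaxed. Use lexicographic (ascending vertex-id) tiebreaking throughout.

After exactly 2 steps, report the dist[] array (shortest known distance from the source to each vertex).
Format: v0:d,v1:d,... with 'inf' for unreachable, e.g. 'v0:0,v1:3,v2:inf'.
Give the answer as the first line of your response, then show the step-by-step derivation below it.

v0:inf,v1:9,v2:inf,v3:3,v4:inf,v5:0

step 1: dist = v0:inf,v1:9,v2:inf,v3:3,v4:inf,v5:0
step 2: dist = v0:inf,v1:9,v2:inf,v3:3,v4:inf,v5:0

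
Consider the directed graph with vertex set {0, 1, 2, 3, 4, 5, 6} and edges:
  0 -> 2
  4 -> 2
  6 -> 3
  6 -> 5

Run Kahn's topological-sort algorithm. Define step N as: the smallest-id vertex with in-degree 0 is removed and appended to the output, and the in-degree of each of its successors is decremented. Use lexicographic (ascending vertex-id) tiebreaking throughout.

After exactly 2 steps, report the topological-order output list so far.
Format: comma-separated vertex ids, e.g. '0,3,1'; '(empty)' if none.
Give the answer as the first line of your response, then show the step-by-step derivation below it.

0,1

step 1: output 0; order=[0]; indeg=(0,0,1,1,0,1,0)
step 2: output 1; order=[0,1]; indeg=(0,0,1,1,0,1,0)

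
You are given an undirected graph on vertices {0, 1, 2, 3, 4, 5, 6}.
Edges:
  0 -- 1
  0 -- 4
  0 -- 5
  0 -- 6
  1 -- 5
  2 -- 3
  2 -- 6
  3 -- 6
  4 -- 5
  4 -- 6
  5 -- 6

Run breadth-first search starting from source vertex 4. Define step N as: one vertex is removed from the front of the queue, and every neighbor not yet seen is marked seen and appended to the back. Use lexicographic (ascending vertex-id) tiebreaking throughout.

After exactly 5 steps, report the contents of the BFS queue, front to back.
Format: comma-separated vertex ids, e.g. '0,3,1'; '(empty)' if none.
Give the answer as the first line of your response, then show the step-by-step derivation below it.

2,3

step 1: dequeue 4; queue=[0,5,6]; order=4
step 2: dequeue 0; queue=[5,6,1]; order=4,0
step 3: dequeue 5; queue=[6,1]; order=4,0,5
step 4: dequeue 6; queue=[1,2,3]; order=4,0,5,6
step 5: dequeue 1; queue=[2,3]; order=4,0,5,6,1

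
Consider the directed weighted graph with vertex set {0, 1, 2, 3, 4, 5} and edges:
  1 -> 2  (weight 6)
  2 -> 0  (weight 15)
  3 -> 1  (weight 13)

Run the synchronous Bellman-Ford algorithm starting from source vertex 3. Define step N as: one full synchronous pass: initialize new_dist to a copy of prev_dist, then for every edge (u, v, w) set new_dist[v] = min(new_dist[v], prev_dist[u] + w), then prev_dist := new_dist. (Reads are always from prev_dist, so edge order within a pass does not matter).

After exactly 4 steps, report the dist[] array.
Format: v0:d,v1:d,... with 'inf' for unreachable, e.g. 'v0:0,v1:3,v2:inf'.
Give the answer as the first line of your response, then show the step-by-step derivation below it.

v0:34,v1:13,v2:19,v3:0,v4:inf,v5:inf

step 1: dist = v0:inf,v1:13,v2:inf,v3:0,v4:inf,v5:inf
step 2: dist = v0:inf,v1:13,v2:19,v3:0,v4:inf,v5:inf
step 3: dist = v0:34,v1:13,v2:19,v3:0,v4:inf,v5:inf
step 4: dist = v0:34,v1:13,v2:19,v3:0,v4:inf,v5:inf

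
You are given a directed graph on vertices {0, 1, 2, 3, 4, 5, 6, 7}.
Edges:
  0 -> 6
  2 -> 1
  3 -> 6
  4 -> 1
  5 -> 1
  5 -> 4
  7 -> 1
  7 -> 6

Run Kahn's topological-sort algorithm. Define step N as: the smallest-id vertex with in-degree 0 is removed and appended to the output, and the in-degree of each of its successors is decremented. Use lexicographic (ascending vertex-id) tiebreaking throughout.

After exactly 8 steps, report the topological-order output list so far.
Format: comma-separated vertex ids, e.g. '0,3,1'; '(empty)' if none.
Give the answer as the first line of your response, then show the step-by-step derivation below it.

0,2,3,5,4,7,1,6

step 1: output 0; order=[0]; indeg=(0,4,0,0,1,0,2,0)
step 2: output 2; order=[0,2]; indeg=(0,3,0,0,1,0,2,0)
step 3: output 3; order=[0,2,3]; indeg=(0,3,0,0,1,0,1,0)
step 4: output 5; order=[0,2,3,5]; indeg=(0,2,0,0,0,0,1,0)
step 5: output 4; order=[0,2,3,5,4]; indeg=(0,1,0,0,0,0,1,0)
step 6: output 7; order=[0,2,3,5,4,7]; indeg=(0,0,0,0,0,0,0,0)
step 7: output 1; order=[0,2,3,5,4,7,1]; indeg=(0,0,0,0,0,0,0,0)
step 8: output 6; order=[0,2,3,5,4,7,1,6]; indeg=(0,0,0,0,0,0,0,0)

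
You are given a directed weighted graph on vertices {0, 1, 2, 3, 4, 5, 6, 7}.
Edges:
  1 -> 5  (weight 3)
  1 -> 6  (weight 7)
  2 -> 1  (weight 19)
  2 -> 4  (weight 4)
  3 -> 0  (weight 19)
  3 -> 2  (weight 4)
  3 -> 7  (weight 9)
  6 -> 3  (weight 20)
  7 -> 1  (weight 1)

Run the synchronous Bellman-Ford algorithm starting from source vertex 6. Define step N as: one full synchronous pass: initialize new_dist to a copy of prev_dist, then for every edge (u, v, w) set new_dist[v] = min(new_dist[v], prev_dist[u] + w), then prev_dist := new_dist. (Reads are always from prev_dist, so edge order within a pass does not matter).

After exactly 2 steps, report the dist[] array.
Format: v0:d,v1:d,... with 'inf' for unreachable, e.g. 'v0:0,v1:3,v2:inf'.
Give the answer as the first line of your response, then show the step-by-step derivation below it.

v0:39,v1:inf,v2:24,v3:20,v4:inf,v5:inf,v6:0,v7:29

step 1: dist = v0:inf,v1:inf,v2:inf,v3:20,v4:inf,v5:inf,v6:0,v7:inf
step 2: dist = v0:39,v1:inf,v2:24,v3:20,v4:inf,v5:inf,v6:0,v7:29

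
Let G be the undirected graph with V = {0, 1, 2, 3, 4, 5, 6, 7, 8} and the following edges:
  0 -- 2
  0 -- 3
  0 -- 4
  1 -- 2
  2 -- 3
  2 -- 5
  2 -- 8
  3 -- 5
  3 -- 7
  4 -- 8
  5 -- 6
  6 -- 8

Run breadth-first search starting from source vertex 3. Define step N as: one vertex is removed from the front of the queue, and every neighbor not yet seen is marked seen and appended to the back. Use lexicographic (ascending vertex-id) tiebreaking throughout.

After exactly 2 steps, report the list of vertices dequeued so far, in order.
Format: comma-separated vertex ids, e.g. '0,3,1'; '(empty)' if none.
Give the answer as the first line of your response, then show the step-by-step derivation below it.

3,0

step 1: dequeue 3; queue=[0,2,5,7]; order=3
step 2: dequeue 0; queue=[2,5,7,4]; order=3,0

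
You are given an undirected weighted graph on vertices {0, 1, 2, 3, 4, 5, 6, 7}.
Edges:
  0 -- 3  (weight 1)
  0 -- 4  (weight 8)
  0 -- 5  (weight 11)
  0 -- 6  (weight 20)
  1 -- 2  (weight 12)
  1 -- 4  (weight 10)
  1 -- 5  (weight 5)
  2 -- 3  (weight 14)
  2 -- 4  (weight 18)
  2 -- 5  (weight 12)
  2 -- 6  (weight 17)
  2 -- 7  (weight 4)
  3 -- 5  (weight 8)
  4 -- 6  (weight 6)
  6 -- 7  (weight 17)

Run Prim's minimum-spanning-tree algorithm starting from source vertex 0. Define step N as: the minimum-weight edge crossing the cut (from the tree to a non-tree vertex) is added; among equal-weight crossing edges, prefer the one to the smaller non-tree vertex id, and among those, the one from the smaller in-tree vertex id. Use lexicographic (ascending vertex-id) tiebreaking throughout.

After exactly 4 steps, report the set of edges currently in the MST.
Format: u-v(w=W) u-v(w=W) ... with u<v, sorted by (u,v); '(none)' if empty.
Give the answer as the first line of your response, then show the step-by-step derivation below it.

0-3(w=1) 0-4(w=8) 3-5(w=8) 4-6(w=6)

step 1: add edge 0-3 (w=1); MST = {0-3(w=1)}
step 2: add edge 0-4 (w=8); MST = {0-3(w=1) 0-4(w=8)}
step 3: add edge 4-6 (w=6); MST = {0-3(w=1) 0-4(w=8) 4-6(w=6)}
step 4: add edge 3-5 (w=8); MST = {0-3(w=1) 0-4(w=8) 3-5(w=8) 4-6(w=6)}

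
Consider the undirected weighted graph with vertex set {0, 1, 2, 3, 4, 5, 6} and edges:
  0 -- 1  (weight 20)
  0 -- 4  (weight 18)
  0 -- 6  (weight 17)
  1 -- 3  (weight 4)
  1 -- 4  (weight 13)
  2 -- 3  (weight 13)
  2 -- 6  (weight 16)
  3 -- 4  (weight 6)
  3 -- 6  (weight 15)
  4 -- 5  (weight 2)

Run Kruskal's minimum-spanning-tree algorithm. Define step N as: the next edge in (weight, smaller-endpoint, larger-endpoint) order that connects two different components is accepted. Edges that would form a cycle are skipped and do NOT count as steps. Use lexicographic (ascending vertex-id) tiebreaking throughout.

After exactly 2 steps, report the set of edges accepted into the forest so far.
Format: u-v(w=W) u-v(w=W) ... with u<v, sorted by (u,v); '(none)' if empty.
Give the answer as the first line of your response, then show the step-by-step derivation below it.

1-3(w=4) 4-5(w=2)

step 1: add edge 4-5 (w=2); MST = {4-5(w=2)}
step 2: add edge 1-3 (w=4); MST = {1-3(w=4) 4-5(w=2)}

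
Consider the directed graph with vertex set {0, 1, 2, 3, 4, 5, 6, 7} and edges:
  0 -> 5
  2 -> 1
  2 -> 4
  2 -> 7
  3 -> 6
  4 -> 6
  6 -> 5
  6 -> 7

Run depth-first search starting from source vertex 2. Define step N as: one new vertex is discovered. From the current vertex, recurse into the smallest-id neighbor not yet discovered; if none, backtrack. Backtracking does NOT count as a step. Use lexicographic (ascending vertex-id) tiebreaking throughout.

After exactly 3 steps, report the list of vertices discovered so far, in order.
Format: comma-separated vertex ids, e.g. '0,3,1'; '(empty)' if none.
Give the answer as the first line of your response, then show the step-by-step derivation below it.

2,1,4

step 1: discover 2; path=2; order=2
step 2: discover 1; path=2>1; order=2,1
step 3: discover 4; path=2>4; order=2,1,4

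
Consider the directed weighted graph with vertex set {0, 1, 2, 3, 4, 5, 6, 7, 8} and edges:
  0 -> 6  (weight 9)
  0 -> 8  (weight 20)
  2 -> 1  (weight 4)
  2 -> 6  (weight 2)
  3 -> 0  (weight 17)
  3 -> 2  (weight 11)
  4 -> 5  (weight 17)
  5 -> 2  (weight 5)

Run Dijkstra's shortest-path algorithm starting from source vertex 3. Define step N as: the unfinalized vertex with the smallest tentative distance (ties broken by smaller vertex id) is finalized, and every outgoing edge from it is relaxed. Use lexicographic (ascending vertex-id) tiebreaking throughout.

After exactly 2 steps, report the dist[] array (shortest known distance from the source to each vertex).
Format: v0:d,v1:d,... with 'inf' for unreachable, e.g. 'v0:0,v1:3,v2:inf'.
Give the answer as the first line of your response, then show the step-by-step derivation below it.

v0:17,v1:15,v2:11,v3:0,v4:inf,v5:inf,v6:13,v7:inf,v8:inf

step 1: dist = v0:17,v1:inf,v2:11,v3:0,v4:inf,v5:inf,v6:inf,v7:inf,v8:inf
step 2: dist = v0:17,v1:15,v2:11,v3:0,v4:inf,v5:inf,v6:13,v7:inf,v8:inf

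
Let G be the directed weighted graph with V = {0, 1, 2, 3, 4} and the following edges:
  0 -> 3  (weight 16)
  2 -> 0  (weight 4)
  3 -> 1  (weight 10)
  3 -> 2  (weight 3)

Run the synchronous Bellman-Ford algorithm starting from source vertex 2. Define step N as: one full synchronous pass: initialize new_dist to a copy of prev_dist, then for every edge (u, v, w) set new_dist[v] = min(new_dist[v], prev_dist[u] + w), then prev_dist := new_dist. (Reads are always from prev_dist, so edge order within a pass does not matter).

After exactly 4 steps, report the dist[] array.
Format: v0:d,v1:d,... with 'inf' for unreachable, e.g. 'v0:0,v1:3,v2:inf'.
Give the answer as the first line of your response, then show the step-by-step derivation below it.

v0:4,v1:30,v2:0,v3:20,v4:inf

step 1: dist = v0:4,v1:inf,v2:0,v3:inf,v4:inf
step 2: dist = v0:4,v1:inf,v2:0,v3:20,v4:inf
step 3: dist = v0:4,v1:30,v2:0,v3:20,v4:inf
step 4: dist = v0:4,v1:30,v2:0,v3:20,v4:inf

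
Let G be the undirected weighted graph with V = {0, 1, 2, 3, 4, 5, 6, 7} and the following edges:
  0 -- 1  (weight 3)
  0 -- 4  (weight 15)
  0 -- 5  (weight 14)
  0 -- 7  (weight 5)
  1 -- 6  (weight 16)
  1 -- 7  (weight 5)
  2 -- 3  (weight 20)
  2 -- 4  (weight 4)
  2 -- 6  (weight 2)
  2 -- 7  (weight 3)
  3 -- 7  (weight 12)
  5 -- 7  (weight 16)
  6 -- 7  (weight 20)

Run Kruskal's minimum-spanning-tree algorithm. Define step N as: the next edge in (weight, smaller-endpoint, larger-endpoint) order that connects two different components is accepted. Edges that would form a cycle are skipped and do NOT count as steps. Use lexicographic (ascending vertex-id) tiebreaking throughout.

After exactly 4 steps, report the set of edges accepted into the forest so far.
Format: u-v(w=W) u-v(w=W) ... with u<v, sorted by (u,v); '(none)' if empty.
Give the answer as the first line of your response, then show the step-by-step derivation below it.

0-1(w=3) 2-4(w=4) 2-6(w=2) 2-7(w=3)

step 1: add edge 2-6 (w=2); MST = {2-6(w=2)}
step 2: add edge 0-1 (w=3); MST = {0-1(w=3) 2-6(w=2)}
step 3: add edge 2-7 (w=3); MST = {0-1(w=3) 2-6(w=2) 2-7(w=3)}
step 4: add edge 2-4 (w=4); MST = {0-1(w=3) 2-4(w=4) 2-6(w=2) 2-7(w=3)}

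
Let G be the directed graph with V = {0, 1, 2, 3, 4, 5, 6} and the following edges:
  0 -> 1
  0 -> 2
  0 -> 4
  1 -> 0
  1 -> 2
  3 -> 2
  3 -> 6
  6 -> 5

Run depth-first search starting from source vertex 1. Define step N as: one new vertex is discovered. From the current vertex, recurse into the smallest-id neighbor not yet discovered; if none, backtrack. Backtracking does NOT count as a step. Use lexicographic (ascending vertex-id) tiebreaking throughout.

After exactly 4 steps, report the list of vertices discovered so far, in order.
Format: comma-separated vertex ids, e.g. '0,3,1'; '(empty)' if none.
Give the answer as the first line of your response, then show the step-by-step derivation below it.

1,0,2,4

step 1: discover 1; path=1; order=1
step 2: discover 0; path=1>0; order=1,0
step 3: discover 2; path=1>0>2; order=1,0,2
step 4: discover 4; path=1>0>4; order=1,0,2,4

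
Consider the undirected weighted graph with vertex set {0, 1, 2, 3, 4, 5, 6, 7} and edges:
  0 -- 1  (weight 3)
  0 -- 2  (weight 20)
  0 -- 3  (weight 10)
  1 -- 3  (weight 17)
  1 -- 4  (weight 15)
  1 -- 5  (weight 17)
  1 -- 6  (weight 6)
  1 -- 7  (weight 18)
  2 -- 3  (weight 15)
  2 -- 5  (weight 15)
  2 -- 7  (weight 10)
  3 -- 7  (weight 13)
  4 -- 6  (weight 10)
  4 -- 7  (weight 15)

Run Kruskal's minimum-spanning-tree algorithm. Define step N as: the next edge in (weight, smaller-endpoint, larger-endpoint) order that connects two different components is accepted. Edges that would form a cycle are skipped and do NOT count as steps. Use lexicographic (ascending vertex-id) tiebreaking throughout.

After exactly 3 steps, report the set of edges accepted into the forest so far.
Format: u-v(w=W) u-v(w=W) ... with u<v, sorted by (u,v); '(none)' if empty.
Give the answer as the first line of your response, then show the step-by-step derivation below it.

0-1(w=3) 0-3(w=10) 1-6(w=6)

step 1: add edge 0-1 (w=3); MST = {0-1(w=3)}
step 2: add edge 1-6 (w=6); MST = {0-1(w=3) 1-6(w=6)}
step 3: add edge 0-3 (w=10); MST = {0-1(w=3) 0-3(w=10) 1-6(w=6)}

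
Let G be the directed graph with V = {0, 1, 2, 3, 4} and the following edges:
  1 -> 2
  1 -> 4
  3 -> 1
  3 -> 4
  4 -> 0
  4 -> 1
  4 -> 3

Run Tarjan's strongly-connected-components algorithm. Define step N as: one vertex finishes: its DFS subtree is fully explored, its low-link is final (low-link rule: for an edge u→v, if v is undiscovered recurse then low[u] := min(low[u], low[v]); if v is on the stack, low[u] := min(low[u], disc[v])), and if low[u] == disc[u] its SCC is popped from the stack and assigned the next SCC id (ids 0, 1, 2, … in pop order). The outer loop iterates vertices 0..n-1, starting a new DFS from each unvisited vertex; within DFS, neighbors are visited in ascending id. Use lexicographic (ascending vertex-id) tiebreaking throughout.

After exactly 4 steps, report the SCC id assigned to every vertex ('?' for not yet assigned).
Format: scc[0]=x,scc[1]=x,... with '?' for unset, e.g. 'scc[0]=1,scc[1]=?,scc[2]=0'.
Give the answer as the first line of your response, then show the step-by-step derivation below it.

scc[0]=0,scc[1]=?,scc[2]=1,scc[3]=?,scc[4]=?

step 1: low=(low[0]=0,low[1]=?,low[2]=?,low[3]=?,low[4]=?); scc=(scc[0]=0,scc[1]=?,scc[2]=?,scc[3]=?,scc[4]=?)
step 2: low=(low[0]=0,low[1]=1,low[2]=2,low[3]=?,low[4]=?); scc=(scc[0]=0,scc[1]=?,scc[2]=1,scc[3]=?,scc[4]=?)
step 3: low=(low[0]=0,low[1]=1,low[2]=2,low[3]=1,low[4]=1); scc=(scc[0]=0,scc[1]=?,scc[2]=1,scc[3]=?,scc[4]=?)
step 4: low=(low[0]=0,low[1]=1,low[2]=2,low[3]=1,low[4]=1); scc=(scc[0]=0,scc[1]=?,scc[2]=1,scc[3]=?,scc[4]=?)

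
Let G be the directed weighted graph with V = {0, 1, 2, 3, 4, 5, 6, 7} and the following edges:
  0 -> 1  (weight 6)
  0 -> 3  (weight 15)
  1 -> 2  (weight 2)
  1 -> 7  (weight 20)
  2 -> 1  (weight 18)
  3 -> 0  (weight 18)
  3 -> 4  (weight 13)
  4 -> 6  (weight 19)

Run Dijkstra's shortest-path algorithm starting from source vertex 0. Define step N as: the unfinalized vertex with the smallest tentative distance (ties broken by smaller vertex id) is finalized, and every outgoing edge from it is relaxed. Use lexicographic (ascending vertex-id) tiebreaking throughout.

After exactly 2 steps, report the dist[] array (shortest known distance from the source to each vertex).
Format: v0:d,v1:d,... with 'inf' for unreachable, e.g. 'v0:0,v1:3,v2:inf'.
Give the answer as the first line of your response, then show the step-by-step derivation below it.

v0:0,v1:6,v2:8,v3:15,v4:inf,v5:inf,v6:inf,v7:26

step 1: dist = v0:0,v1:6,v2:inf,v3:15,v4:inf,v5:inf,v6:inf,v7:inf
step 2: dist = v0:0,v1:6,v2:8,v3:15,v4:inf,v5:inf,v6:inf,v7:26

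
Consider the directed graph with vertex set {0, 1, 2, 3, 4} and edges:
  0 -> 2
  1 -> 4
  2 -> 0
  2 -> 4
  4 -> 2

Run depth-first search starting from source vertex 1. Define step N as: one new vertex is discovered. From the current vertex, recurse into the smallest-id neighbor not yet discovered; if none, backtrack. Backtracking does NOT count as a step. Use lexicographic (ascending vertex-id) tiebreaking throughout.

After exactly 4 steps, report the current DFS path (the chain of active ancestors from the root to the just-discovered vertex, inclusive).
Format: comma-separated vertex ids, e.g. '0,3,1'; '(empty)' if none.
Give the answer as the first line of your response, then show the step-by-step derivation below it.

1,4,2,0

step 1: discover 1; path=1; order=1
step 2: discover 4; path=1>4; order=1,4
step 3: discover 2; path=1>4>2; order=1,4,2
step 4: discover 0; path=1>4>2>0; order=1,4,2,0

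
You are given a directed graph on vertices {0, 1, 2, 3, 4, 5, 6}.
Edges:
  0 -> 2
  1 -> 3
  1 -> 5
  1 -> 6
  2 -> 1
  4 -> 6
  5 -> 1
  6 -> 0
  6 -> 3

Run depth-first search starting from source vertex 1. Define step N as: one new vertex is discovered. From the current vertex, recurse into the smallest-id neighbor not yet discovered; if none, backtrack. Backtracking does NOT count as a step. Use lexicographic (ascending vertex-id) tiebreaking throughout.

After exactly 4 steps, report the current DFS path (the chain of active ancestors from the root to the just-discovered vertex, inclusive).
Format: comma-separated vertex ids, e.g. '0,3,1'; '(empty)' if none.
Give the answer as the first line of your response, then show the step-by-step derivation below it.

1,6

step 1: discover 1; path=1; order=1
step 2: discover 3; path=1>3; order=1,3
step 3: discover 5; path=1>5; order=1,3,5
step 4: discover 6; path=1>6; order=1,3,5,6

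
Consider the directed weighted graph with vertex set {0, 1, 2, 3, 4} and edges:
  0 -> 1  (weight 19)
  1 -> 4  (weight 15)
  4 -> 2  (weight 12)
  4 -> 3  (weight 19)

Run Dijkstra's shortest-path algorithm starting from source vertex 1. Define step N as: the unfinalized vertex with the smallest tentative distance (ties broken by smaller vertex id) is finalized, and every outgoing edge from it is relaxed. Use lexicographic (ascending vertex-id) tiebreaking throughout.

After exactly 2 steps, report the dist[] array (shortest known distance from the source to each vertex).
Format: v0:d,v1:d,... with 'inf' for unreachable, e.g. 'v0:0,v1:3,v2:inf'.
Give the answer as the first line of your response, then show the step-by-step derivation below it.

v0:inf,v1:0,v2:27,v3:34,v4:15

step 1: dist = v0:inf,v1:0,v2:inf,v3:inf,v4:15
step 2: dist = v0:inf,v1:0,v2:27,v3:34,v4:15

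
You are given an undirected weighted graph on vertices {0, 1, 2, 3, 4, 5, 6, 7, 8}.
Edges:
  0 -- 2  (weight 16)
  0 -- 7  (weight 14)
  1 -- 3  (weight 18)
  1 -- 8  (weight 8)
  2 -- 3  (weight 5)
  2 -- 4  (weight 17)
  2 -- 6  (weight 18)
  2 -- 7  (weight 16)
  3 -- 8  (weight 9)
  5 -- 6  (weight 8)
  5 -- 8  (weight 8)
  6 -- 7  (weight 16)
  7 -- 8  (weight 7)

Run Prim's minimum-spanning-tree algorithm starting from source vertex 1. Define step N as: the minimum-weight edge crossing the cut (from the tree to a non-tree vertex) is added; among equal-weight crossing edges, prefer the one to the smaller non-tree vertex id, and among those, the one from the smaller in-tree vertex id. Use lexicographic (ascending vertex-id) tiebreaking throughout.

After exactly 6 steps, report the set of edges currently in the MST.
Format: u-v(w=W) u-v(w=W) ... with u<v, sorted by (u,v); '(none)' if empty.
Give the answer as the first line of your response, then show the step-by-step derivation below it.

1-8(w=8) 2-3(w=5) 3-8(w=9) 5-6(w=8) 5-8(w=8) 7-8(w=7)

step 1: add edge 1-8 (w=8); MST = {1-8(w=8)}
step 2: add edge 7-8 (w=7); MST = {1-8(w=8) 7-8(w=7)}
step 3: add edge 5-8 (w=8); MST = {1-8(w=8) 5-8(w=8) 7-8(w=7)}
step 4: add edge 5-6 (w=8); MST = {1-8(w=8) 5-6(w=8) 5-8(w=8) 7-8(w=7)}
step 5: add edge 3-8 (w=9); MST = {1-8(w=8) 3-8(w=9) 5-6(w=8) 5-8(w=8) 7-8(w=7)}
step 6: add edge 2-3 (w=5); MST = {1-8(w=8) 2-3(w=5) 3-8(w=9) 5-6(w=8) 5-8(w=8) 7-8(w=7)}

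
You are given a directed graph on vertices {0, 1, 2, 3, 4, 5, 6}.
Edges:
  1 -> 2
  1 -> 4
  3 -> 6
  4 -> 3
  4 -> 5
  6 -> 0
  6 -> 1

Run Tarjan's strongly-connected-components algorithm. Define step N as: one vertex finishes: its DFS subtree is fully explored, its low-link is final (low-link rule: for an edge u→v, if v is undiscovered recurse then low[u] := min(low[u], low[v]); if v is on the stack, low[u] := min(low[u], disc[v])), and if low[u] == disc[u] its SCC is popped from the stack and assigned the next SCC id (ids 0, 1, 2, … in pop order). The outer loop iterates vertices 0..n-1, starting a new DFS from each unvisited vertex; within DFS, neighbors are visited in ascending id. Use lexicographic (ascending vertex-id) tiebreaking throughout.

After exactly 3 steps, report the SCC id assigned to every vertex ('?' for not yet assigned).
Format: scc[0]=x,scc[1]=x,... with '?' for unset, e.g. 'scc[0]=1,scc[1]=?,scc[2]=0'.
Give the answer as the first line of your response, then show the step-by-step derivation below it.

scc[0]=0,scc[1]=?,scc[2]=1,scc[3]=?,scc[4]=?,scc[5]=?,scc[6]=?

step 1: low=(low[0]=0,low[1]=?,low[2]=?,low[3]=?,low[4]=?,low[5]=?,low[6]=?); scc=(scc[0]=0,scc[1]=?,scc[2]=?,scc[3]=?,scc[4]=?,scc[5]=?,scc[6]=?)
step 2: low=(low[0]=0,low[1]=1,low[2]=2,low[3]=?,low[4]=?,low[5]=?,low[6]=?); scc=(scc[0]=0,scc[1]=?,scc[2]=1,scc[3]=?,scc[4]=?,scc[5]=?,scc[6]=?)
step 3: low=(low[0]=0,low[1]=1,low[2]=2,low[3]=4,low[4]=3,low[5]=?,low[6]=1); scc=(scc[0]=0,scc[1]=?,scc[2]=1,scc[3]=?,scc[4]=?,scc[5]=?,scc[6]=?)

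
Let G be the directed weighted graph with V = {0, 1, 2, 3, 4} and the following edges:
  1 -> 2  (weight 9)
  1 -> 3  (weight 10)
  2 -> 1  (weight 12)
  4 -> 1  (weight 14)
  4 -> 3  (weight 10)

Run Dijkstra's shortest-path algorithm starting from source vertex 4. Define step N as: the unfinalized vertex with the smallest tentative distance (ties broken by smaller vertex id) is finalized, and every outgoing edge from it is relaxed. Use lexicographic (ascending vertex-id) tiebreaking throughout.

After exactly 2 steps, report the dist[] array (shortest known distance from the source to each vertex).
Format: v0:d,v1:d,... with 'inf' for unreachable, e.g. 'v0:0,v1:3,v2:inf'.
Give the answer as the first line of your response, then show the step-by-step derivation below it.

v0:inf,v1:14,v2:inf,v3:10,v4:0

step 1: dist = v0:inf,v1:14,v2:inf,v3:10,v4:0
step 2: dist = v0:inf,v1:14,v2:inf,v3:10,v4:0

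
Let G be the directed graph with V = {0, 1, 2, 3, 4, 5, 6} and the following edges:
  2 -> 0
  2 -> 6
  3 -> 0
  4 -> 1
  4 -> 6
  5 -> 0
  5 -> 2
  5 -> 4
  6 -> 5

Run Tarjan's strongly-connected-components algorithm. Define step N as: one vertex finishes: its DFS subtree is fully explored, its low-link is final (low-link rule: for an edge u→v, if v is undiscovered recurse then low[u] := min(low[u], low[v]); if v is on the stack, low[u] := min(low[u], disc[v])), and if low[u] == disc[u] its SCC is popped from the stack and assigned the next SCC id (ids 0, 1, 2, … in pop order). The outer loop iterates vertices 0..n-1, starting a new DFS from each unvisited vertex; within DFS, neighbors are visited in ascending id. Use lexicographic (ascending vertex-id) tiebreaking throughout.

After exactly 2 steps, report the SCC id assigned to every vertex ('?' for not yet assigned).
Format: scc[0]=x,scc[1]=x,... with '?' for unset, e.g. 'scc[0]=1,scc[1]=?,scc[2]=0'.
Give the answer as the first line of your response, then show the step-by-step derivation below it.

scc[0]=0,scc[1]=1,scc[2]=?,scc[3]=?,scc[4]=?,scc[5]=?,scc[6]=?

step 1: low=(low[0]=0,low[1]=?,low[2]=?,low[3]=?,low[4]=?,low[5]=?,low[6]=?); scc=(scc[0]=0,scc[1]=?,scc[2]=?,scc[3]=?,scc[4]=?,scc[5]=?,scc[6]=?)
step 2: low=(low[0]=0,low[1]=1,low[2]=?,low[3]=?,low[4]=?,low[5]=?,low[6]=?); scc=(scc[0]=0,scc[1]=1,scc[2]=?,scc[3]=?,scc[4]=?,scc[5]=?,scc[6]=?)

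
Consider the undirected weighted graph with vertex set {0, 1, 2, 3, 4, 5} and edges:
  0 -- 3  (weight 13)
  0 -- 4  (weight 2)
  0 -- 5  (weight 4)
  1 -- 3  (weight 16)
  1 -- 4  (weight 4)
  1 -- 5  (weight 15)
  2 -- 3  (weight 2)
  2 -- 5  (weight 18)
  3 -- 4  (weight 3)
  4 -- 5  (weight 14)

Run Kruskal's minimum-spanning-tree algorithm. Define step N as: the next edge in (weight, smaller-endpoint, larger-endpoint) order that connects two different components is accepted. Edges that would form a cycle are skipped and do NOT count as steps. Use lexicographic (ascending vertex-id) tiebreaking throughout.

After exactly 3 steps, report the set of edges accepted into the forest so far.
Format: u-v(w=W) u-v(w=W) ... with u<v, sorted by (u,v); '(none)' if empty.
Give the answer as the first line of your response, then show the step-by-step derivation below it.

0-4(w=2) 2-3(w=2) 3-4(w=3)

step 1: add edge 0-4 (w=2); MST = {0-4(w=2)}
step 2: add edge 2-3 (w=2); MST = {0-4(w=2) 2-3(w=2)}
step 3: add edge 3-4 (w=3); MST = {0-4(w=2) 2-3(w=2) 3-4(w=3)}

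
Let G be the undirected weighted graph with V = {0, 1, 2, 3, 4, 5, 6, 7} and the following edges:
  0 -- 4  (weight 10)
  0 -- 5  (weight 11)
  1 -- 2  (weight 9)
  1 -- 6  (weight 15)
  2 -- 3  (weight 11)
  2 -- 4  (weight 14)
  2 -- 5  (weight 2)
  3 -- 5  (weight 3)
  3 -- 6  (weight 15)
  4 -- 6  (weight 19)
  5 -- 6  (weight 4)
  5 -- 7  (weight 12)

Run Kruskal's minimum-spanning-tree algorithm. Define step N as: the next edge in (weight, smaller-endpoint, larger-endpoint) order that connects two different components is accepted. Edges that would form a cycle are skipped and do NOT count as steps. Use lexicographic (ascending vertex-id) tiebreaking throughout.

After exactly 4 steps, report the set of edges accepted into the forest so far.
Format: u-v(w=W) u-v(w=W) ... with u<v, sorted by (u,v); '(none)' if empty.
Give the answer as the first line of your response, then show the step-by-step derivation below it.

1-2(w=9) 2-5(w=2) 3-5(w=3) 5-6(w=4)

step 1: add edge 2-5 (w=2); MST = {2-5(w=2)}
step 2: add edge 3-5 (w=3); MST = {2-5(w=2) 3-5(w=3)}
step 3: add edge 5-6 (w=4); MST = {2-5(w=2) 3-5(w=3) 5-6(w=4)}
step 4: add edge 1-2 (w=9); MST = {1-2(w=9) 2-5(w=2) 3-5(w=3) 5-6(w=4)}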